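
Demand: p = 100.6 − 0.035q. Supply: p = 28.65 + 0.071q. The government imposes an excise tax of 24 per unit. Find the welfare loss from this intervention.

2716.98

Competitive equilibrium: 100.6 − 0.035q = 28.65 + 0.071q → q* = 678.7736, p* = 76.8429.
With the tax, the buyer price exceeds the seller price by 24: (100.6 − 0.035q) − (28.65 + 0.071q) = 24 → q' = 452.3585.
Δq = 678.7736 − 452.3585 = 226.4151; the wedge equals the tax, 24.
The triangle = ½ × 226.4151 × 24 = 2716.98.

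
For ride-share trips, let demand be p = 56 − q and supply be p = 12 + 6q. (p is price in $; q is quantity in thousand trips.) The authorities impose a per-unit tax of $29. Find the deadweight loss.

Competitive equilibrium: 56 − q = 12 + 6q → q* = 6.2857, p* = 49.7143.
With the tax, the buyer price exceeds the seller price by 29: (56 − q) − (12 + 6q) = 29 → q' = 2.1429.
Δq = 6.2857 − 2.1429 = 4.1428; the wedge equals the tax, 29.
Welfare loss = ½ × 4.1428 × 29 = $60.07 thousand.

$60.07 thousand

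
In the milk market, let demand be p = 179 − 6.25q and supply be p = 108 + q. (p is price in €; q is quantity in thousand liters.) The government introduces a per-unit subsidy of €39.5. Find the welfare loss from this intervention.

Competitive equilibrium: 179 − 6.25q = 108 + q → q* = 9.7931, p* = 117.7931.
The subsidy lowers effective supply by 39.5: p = 68.5 + q.
New quantity: 179 − 6.25q = 68.5 + q → q' = 15.2414.
Overproduction Δq = 15.2414 − 9.7931 = 5.4483; wedge = subsidy = 39.5.
Welfare loss = ½ × 5.4483 × 39.5 = €107.60 thousand.

€107.60 thousand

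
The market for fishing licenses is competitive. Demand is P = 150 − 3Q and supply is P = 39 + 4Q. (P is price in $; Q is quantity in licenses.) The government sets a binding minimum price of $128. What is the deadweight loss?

$254.29

Competitive equilibrium: 150 − 3Q = 39 + 4Q → Q* = 15.8571, P* = 102.4286.
At the floor P = 128, quantity demanded = (150 − 128)/3 = 7.3333.
Sellers' marginal cost at Q' = 7.3333: 39 + 4·7.3333 = 68.3332.
ΔQ = 15.8571 − 7.3333 = 8.5238; wedge = 128 − 68.3332 = 59.6668.
The triangle = ½ × 8.5238 × 59.6668 = $254.29.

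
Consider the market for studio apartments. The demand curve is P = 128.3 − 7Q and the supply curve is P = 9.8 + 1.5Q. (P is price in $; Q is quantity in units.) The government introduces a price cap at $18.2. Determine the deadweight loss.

Competitive equilibrium: 128.3 − 7Q = 9.8 + 1.5Q → Q* = 13.94118, P* = 30.71176.
At the ceiling P = 18.2, quantity supplied = (18.2 − 9.8)/1.5 = 5.6.
Willingness to pay at Q' = 5.6: 128.3 − 7·5.6 = 89.1.
ΔQ = 13.94118 − 5.6 = 8.34118; wedge = 89.1 − 18.2 = 70.9.
Welfare loss = ½ × 8.34118 × 70.9 = $295.69.

$295.69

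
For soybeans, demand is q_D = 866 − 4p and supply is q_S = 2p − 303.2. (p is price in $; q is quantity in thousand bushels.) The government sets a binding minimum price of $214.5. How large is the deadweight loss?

$2312.81 thousand

In inverse form: demand p = 216.5 − 0.25q, supply p = 151.6 + 0.5q.
Competitive equilibrium: 216.5 − 0.25q = 151.6 + 0.5q → q* = 86.5333, p* = 194.8667.
At the floor p = 214.5, quantity demanded = (216.5 − 214.5)/0.25 = 8.
Sellers' marginal cost at q' = 8: 151.6 + 0.5·8 = 155.6.
Δq = 86.5333 − 8 = 78.5333; wedge = 214.5 − 155.6 = 58.9.
DWL = ½ × 78.5333 × 58.9 = $2312.81 thousand.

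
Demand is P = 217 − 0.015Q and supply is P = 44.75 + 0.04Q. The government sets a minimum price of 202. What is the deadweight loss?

Competitive equilibrium: 217 − 0.015Q = 44.75 + 0.04Q → Q* = 3131.8182, P* = 170.0227.
At the floor P = 202, quantity demanded = (217 − 202)/0.015 = 1000.
Sellers' marginal cost at Q' = 1000: 44.75 + 0.04·1000 = 84.75.
ΔQ = 3131.8182 − 1000 = 2131.8182; wedge = 202 − 84.75 = 117.25.
The triangle = ½ × 2131.8182 × 117.25 = 124977.84.

124977.84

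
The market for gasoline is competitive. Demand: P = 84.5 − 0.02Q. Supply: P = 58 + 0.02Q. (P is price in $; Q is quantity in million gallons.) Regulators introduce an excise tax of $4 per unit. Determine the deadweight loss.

Competitive equilibrium: 84.5 − 0.02Q = 58 + 0.02Q → Q* = 662.5, P* = 71.25.
With the tax, the buyer price exceeds the seller price by 4: (84.5 − 0.02Q) − (58 + 0.02Q) = 4 → Q' = 562.5.
ΔQ = 662.5 − 562.5 = 100; the wedge equals the tax, 4.
DWL = ½ × 100 × 4 = $200 million.

$200 million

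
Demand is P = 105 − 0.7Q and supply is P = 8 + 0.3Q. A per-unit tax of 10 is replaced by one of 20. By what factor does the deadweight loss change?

Competitive equilibrium: 105 − 0.7Q = 8 + 0.3Q → Q* = 97, P* = 37.1.
For a per-unit tax t: ΔQ = t/1, so DWL = ½·t·(t/1) = t²/2.
At t = 10: DWL = 50. At t = 20: DWL = 200.
Ratio = (20/10)² = 4.

4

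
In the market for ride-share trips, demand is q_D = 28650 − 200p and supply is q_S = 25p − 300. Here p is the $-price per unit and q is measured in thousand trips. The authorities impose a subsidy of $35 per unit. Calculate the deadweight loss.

In inverse form: demand p = 143.25 − 0.005q, supply p = 12 + 0.04q.
Competitive equilibrium: 143.25 − 0.005q = 12 + 0.04q → q* = 2916.6667, p* = 128.6667.
The subsidy lowers effective supply by 35: p = 0.04q − 23.
New quantity: 143.25 − 0.005q = 0.04q − 23 → q' = 3694.4444.
Overproduction Δq = 3694.4444 − 2916.6667 = 777.7777; wedge = subsidy = 35.
Deadweight loss = ½ × 777.7777 × 35 = $13611.11 thousand.

$13611.11 thousand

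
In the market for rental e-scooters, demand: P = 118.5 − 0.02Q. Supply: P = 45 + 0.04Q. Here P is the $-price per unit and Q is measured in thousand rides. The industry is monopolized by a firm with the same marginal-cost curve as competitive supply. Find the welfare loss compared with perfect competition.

$2813.67 thousand

Competitive equilibrium: 118.5 − 0.02Q = 45 + 0.04Q → Q* = 1225, P* = 94.
Marginal revenue: MR = 118.5 − 0.04Q. Set MR = MC: 118.5 − 0.04Q = 45 + 0.04Q → Q_m = 918.75.
Price P_m = 118.5 − 0.02·918.75 = 100.125; MC(Q_m) = 45 + 0.04·918.75 = 81.75.
Competitive Q* = 1225, so ΔQ = 306.25; wedge = 100.125 − 81.75 = 18.375.
Deadweight loss = ½ × 306.25 × 18.375 = $2813.67 thousand.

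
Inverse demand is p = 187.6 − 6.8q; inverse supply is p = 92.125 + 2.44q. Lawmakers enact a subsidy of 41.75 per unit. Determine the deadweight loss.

Competitive equilibrium: 187.6 − 6.8q = 92.125 + 2.44q → q* = 10.3328, p* = 117.337.
The subsidy lowers effective supply by 41.75: p = 50.375 + 2.44q.
New quantity: 187.6 − 6.8q = 50.375 + 2.44q → q' = 14.8512.
Overproduction Δq = 14.8512 − 10.3328 = 4.5184; wedge = subsidy = 41.75.
Welfare loss = ½ × 4.5184 × 41.75 = 94.32.

94.32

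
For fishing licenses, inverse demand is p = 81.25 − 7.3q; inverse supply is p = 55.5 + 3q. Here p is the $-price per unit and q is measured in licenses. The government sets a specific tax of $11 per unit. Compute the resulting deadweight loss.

Competitive equilibrium: 81.25 − 7.3q = 55.5 + 3q → q* = 2.5, p* = 63.
With the tax, the buyer price exceeds the seller price by 11: (81.25 − 7.3q) − (55.5 + 3q) = 11 → q' = 1.432.
Δq = 2.5 − 1.432 = 1.068; the wedge equals the tax, 11.
The triangle = ½ × 1.068 × 11 = $5.87.

$5.87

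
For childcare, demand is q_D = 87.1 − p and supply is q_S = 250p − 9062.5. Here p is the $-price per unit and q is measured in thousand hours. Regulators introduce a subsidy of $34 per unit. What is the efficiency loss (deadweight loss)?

In inverse form: demand p = 87.1 − q, supply p = 36.25 + 0.004q.
Competitive equilibrium: 87.1 − q = 36.25 + 0.004q → q* = 50.6474, p* = 36.4526.
The subsidy lowers effective supply by 34: p = 2.25 + 0.004q.
New quantity: 87.1 − q = 2.25 + 0.004q → q' = 84.512.
Overproduction Δq = 84.512 − 50.6474 = 33.8646; wedge = subsidy = 34.
Deadweight loss = ½ × 33.8646 × 34 = $575.70 thousand.

$575.70 thousand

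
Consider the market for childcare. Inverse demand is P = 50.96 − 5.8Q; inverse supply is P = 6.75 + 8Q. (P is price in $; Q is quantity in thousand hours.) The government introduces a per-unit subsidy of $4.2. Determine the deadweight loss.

Competitive equilibrium: 50.96 − 5.8Q = 6.75 + 8Q → Q* = 3.2036, P* = 32.379.
The subsidy lowers effective supply by 4.2: P = 2.55 + 8Q.
New quantity: 50.96 − 5.8Q = 2.55 + 8Q → Q' = 3.508.
Overproduction ΔQ = 3.508 − 3.2036 = 0.3044; wedge = subsidy = 4.2.
DWL = ½ × 0.3044 × 4.2 = $0.64 thousand.

$0.64 thousand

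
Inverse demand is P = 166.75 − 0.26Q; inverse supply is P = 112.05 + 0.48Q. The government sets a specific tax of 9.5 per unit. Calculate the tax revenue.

580.27

Competitive equilibrium: 166.75 − 0.26Q = 112.05 + 0.48Q → Q* = 73.9189, P* = 147.5311.
With the tax, the buyer price exceeds the seller price by 9.5: (166.75 − 0.26Q) − (112.05 + 0.48Q) = 9.5 → Q' = 61.0811.
Tax revenue = 9.5 × 61.0811 = 580.27.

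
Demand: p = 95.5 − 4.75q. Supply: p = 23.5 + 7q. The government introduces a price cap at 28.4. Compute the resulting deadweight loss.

Competitive equilibrium: 95.5 − 4.75q = 23.5 + 7q → q* = 6.12766, p* = 66.39362.
At the ceiling p = 28.4, quantity supplied = (28.4 − 23.5)/7 = 0.7.
Willingness to pay at q' = 0.7: 95.5 − 4.75·0.7 = 92.175.
Δq = 6.12766 − 0.7 = 5.42766; wedge = 92.175 − 28.4 = 63.775.
Deadweight loss = ½ × 5.42766 × 63.775 = 173.07.

173.07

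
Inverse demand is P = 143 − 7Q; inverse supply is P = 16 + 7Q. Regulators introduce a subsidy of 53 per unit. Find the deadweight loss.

100.32

Competitive equilibrium: 143 − 7Q = 16 + 7Q → Q* = 9.0714, P* = 79.5.
The subsidy lowers effective supply by 53: P = 7Q − 37.
New quantity: 143 − 7Q = 7Q − 37 → Q' = 12.8571.
Overproduction ΔQ = 12.8571 − 9.0714 = 3.7857; wedge = subsidy = 53.
Deadweight loss = ½ × 3.7857 × 53 = 100.32.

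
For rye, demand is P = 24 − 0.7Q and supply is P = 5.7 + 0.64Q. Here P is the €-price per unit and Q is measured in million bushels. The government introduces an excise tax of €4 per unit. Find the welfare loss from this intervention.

€5.97 million

Competitive equilibrium: 24 − 0.7Q = 5.7 + 0.64Q → Q* = 13.6567, P* = 14.4403.
With the tax, the buyer price exceeds the seller price by 4: (24 − 0.7Q) − (5.7 + 0.64Q) = 4 → Q' = 10.6716.
ΔQ = 13.6567 − 10.6716 = 2.9851; the wedge equals the tax, 4.
DWL = ½ × 2.9851 × 4 = €5.97 million.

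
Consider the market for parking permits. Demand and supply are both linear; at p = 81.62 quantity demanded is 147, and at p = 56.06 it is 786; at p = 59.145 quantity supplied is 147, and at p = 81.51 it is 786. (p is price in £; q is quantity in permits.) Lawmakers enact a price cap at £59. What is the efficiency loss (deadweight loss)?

£3461.26

Demand slope = (56.06 − 81.62)/(786 − 147) = −0.04, so p = 87.5 − 0.04q.
Supply slope = (81.51 − 59.145)/(786 − 147) = 0.035, so p = 54 + 0.035q.
Competitive equilibrium: 87.5 − 0.04q = 54 + 0.035q → q* = 446.6667, p* = 69.6333.
At the ceiling p = 59, quantity supplied = (59 − 54)/0.035 = 142.8571.
Willingness to pay at q' = 142.8571: 87.5 − 0.04·142.8571 = 81.7857.
Δq = 446.6667 − 142.8571 = 303.8096; wedge = 81.7857 − 59 = 22.7857.
Welfare loss = ½ × 303.8096 × 22.7857 = £3461.26.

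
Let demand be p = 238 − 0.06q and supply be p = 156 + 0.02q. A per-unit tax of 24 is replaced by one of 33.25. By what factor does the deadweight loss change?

1.919

Competitive equilibrium: 238 − 0.06q = 156 + 0.02q → q* = 1025, p* = 176.5.
For a per-unit tax t: Δq = t/0.08, so DWL = ½·t·(t/0.08) = t²/0.16.
At t = 24: DWL = 3600. At t = 33.25: DWL = 6909.766.
Ratio = (33.25/24)² = 1.919.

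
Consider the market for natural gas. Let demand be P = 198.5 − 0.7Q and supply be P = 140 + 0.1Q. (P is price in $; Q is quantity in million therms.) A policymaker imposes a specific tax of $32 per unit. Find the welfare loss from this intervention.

$640 million

Competitive equilibrium: 198.5 − 0.7Q = 140 + 0.1Q → Q* = 73.125, P* = 147.3125.
With the tax, the buyer price exceeds the seller price by 32: (198.5 − 0.7Q) − (140 + 0.1Q) = 32 → Q' = 33.125.
ΔQ = 73.125 − 33.125 = 40; the wedge equals the tax, 32.
The triangle = ½ × 40 × 32 = $640 million.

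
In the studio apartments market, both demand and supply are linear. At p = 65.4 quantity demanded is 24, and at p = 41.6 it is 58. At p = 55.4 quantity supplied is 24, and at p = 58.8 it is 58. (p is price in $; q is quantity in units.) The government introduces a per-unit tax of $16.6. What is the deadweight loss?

$172.225

Demand slope = (41.6 − 65.4)/(58 − 24) = −0.7, so p = 82.2 − 0.7q.
Supply slope = (58.8 − 55.4)/(58 − 24) = 0.1, so p = 53 + 0.1q.
Competitive equilibrium: 82.2 − 0.7q = 53 + 0.1q → q* = 36.5, p* = 56.65.
With the tax, the buyer price exceeds the seller price by 16.6: (82.2 − 0.7q) − (53 + 0.1q) = 16.6 → q' = 15.75.
Δq = 36.5 − 15.75 = 20.75; the wedge equals the tax, 16.6.
Welfare loss = ½ × 20.75 × 16.6 = $172.225.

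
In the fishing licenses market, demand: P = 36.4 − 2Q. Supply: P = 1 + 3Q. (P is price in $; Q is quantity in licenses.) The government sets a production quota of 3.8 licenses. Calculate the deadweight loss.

Competitive equilibrium: 36.4 − 2Q = 1 + 3Q → Q* = 7.08, P* = 22.24.
At Q = 3.8: demand price = 36.4 − 2·3.8 = 28.8; supply price = 1 + 3·3.8 = 12.4.
ΔQ = 7.08 − 3.8 = 3.28; wedge = 28.8 − 12.4 = 16.4.
Deadweight loss = ½ × 3.28 × 16.4 = $26.896.

$26.896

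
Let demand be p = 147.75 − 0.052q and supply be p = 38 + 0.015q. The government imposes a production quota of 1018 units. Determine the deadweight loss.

12879.88

Competitive equilibrium: 147.75 − 0.052q = 38 + 0.015q → q* = 1638.0597, p* = 62.5709.
At q = 1018: demand price = 147.75 − 0.052·1018 = 94.814; supply price = 38 + 0.015·1018 = 53.27.
Δq = 1638.0597 − 1018 = 620.0597; wedge = 94.814 − 53.27 = 41.544.
DWL = ½ × 620.0597 × 41.544 = 12879.88.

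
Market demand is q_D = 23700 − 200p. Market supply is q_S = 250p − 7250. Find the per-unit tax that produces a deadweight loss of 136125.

In inverse form: demand p = 118.5 − 0.005q, supply p = 29 + 0.004q.
Competitive equilibrium: 118.5 − 0.005q = 29 + 0.004q → q* = 9944.4444, p* = 68.7778.
A tax t gives Δq = t/0.009 and wedge t, so DWL = t²/0.018.
t²/0.018 = 136125 → t² = 2450.25 → t = 49.5.

49.5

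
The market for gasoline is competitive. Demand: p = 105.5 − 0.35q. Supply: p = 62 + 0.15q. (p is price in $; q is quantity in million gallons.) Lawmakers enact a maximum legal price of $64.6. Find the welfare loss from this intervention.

Competitive equilibrium: 105.5 − 0.35q = 62 + 0.15q → q* = 87, p* = 75.05.
At the ceiling p = 64.6, quantity supplied = (64.6 − 62)/0.15 = 17.3333.
Willingness to pay at q' = 17.3333: 105.5 − 0.35·17.3333 = 99.4333.
Δq = 87 − 17.3333 = 69.6667; wedge = 99.4333 − 64.6 = 34.8333.
Deadweight loss = ½ × 69.6667 × 34.8333 = $1213.36 million.

$1213.36 million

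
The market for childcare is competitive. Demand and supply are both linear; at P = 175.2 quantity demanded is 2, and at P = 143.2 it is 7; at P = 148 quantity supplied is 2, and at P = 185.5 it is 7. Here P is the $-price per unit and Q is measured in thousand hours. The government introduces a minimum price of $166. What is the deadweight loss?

Demand slope = (143.2 − 175.2)/(7 − 2) = −6.4, so P = 188 − 6.4Q.
Supply slope = (185.5 − 148)/(7 − 2) = 7.5, so P = 133 + 7.5Q.
Competitive equilibrium: 188 − 6.4Q = 133 + 7.5Q → Q* = 3.9568, P* = 162.6763.
At the floor P = 166, quantity demanded = (188 − 166)/6.4 = 3.4375.
Sellers' marginal cost at Q' = 3.4375: 133 + 7.5·3.4375 = 158.7813.
ΔQ = 3.9568 − 3.4375 = 0.5193; wedge = 166 − 158.7813 = 7.2187.
The triangle = ½ × 0.5193 × 7.2187 = $1.87 thousand.

$1.87 thousand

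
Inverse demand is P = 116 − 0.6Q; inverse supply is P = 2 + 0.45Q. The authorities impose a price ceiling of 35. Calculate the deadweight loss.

651.90

Competitive equilibrium: 116 − 0.6Q = 2 + 0.45Q → Q* = 108.5714, P* = 50.8571.
At the ceiling P = 35, quantity supplied = (35 − 2)/0.45 = 73.3333.
Willingness to pay at Q' = 73.3333: 116 − 0.6·73.3333 = 72.
ΔQ = 108.5714 − 73.3333 = 35.2381; wedge = 72 − 35 = 37.
The triangle = ½ × 35.2381 × 37 = 651.90.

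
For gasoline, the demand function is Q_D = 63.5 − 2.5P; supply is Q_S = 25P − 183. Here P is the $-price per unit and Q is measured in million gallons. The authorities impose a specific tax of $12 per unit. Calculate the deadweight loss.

In inverse form: demand P = 25.4 − 0.4Q, supply P = 7.32 + 0.04Q.
Competitive equilibrium: 25.4 − 0.4Q = 7.32 + 0.04Q → Q* = 41.0909, P* = 8.9636.
With the tax, the buyer price exceeds the seller price by 12: (25.4 − 0.4Q) − (7.32 + 0.04Q) = 12 → Q' = 13.8182.
ΔQ = 41.0909 − 13.8182 = 27.2727; the wedge equals the tax, 12.
DWL = ½ × 27.2727 × 12 = $163.64 million.

$163.64 million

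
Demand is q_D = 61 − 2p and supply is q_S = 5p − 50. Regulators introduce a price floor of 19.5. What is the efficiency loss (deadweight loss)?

In inverse form: demand p = 30.5 − 0.5q, supply p = 10 + 0.2q.
Competitive equilibrium: 30.5 − 0.5q = 10 + 0.2q → q* = 29.2857, p* = 15.8571.
At the floor p = 19.5, quantity demanded = (30.5 − 19.5)/0.5 = 22.
Sellers' marginal cost at q' = 22: 10 + 0.2·22 = 14.4.
Δq = 29.2857 − 22 = 7.2857; wedge = 19.5 − 14.4 = 5.1.
Deadweight loss = ½ × 7.2857 × 5.1 = 18.58.

18.58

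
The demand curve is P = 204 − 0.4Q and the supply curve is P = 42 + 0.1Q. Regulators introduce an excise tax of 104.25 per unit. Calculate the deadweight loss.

Competitive equilibrium: 204 − 0.4Q = 42 + 0.1Q → Q* = 324, P* = 74.4.
With the tax, the buyer price exceeds the seller price by 104.25: (204 − 0.4Q) − (42 + 0.1Q) = 104.25 → Q' = 115.5.
ΔQ = 324 − 115.5 = 208.5; the wedge equals the tax, 104.25.
Deadweight loss = ½ × 208.5 × 104.25 = 10868.06.

10868.06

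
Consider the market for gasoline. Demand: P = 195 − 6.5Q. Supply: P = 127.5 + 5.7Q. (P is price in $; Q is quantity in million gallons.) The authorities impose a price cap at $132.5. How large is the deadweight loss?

Competitive equilibrium: 195 − 6.5Q = 127.5 + 5.7Q → Q* = 5.5328, P* = 159.0369.
At the ceiling P = 132.5, quantity supplied = (132.5 − 127.5)/5.7 = 0.8772.
Willingness to pay at Q' = 0.8772: 195 − 6.5·0.8772 = 189.2982.
ΔQ = 5.5328 − 0.8772 = 4.6556; wedge = 189.2982 − 132.5 = 56.7982.
Deadweight loss = ½ × 4.6556 × 56.7982 = $132.21 million.

$132.21 million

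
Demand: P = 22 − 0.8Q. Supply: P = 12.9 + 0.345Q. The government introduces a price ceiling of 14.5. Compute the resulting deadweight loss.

6.27

Competitive equilibrium: 22 − 0.8Q = 12.9 + 0.345Q → Q* = 7.9476, P* = 15.6419.
At the ceiling P = 14.5, quantity supplied = (14.5 − 12.9)/0.345 = 4.6377.
Willingness to pay at Q' = 4.6377: 22 − 0.8·4.6377 = 18.2898.
ΔQ = 7.9476 − 4.6377 = 3.3099; wedge = 18.2898 − 14.5 = 3.7898.
Welfare loss = ½ × 3.3099 × 3.7898 = 6.27.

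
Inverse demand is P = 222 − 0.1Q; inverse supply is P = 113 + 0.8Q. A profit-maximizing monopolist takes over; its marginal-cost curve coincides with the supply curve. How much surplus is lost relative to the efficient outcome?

66.01

Competitive equilibrium: 222 − 0.1Q = 113 + 0.8Q → Q* = 121.1111, P* = 209.8889.
Marginal revenue: MR = 222 − 0.2Q. Set MR = MC: 222 − 0.2Q = 113 + 0.8Q → Q_m = 109.
Price P_m = 222 − 0.1·109 = 211.1; MC(Q_m) = 113 + 0.8·109 = 200.2.
Competitive Q* = 121.1111, so ΔQ = 12.1111; wedge = 211.1 − 200.2 = 10.9.
DWL = ½ × 12.1111 × 10.9 = 66.01.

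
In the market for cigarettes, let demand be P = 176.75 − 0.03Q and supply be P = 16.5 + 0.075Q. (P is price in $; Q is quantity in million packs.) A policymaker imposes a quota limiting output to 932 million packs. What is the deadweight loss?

$18535.77 million

Competitive equilibrium: 176.75 − 0.03Q = 16.5 + 0.075Q → Q* = 1526.1905, P* = 130.9643.
At Q = 932: demand price = 176.75 − 0.03·932 = 148.79; supply price = 16.5 + 0.075·932 = 86.4.
ΔQ = 1526.1905 − 932 = 594.1905; wedge = 148.79 − 86.4 = 62.39.
Deadweight loss = ½ × 594.1905 × 62.39 = $18535.77 million.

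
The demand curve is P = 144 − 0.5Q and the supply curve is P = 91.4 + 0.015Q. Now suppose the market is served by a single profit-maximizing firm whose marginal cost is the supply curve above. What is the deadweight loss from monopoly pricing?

651.84

Competitive equilibrium: 144 − 0.5Q = 91.4 + 0.015Q → Q* = 102.1359, P* = 92.932.
Marginal revenue: MR = 144 − Q. Set MR = MC: 144 − Q = 91.4 + 0.015Q → Q_m = 51.8227.
Price P_m = 144 − 0.5·51.8227 = 118.0887; MC(Q_m) = 91.4 + 0.015·51.8227 = 92.1773.
Competitive Q* = 102.1359, so ΔQ = 50.3132; wedge = 118.0887 − 92.1773 = 25.9114.
Deadweight loss = ½ × 50.3132 × 25.9114 = 651.84.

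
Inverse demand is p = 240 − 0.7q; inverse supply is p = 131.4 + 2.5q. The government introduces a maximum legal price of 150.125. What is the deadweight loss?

Competitive equilibrium: 240 − 0.7q = 131.4 + 2.5q → q* = 33.9375, p* = 216.2438.
At the ceiling p = 150.125, quantity supplied = (150.125 − 131.4)/2.5 = 7.49.
Willingness to pay at q' = 7.49: 240 − 0.7·7.49 = 234.757.
Δq = 33.9375 − 7.49 = 26.4475; wedge = 234.757 − 150.125 = 84.632.
Deadweight loss = ½ × 26.4475 × 84.632 = 1119.15.

1119.15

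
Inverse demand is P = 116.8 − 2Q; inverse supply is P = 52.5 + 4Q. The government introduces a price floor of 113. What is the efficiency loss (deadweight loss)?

233.20

Competitive equilibrium: 116.8 − 2Q = 52.5 + 4Q → Q* = 10.7167, P* = 95.3667.
At the floor P = 113, quantity demanded = (116.8 − 113)/2 = 1.9.
Sellers' marginal cost at Q' = 1.9: 52.5 + 4·1.9 = 60.1.
ΔQ = 10.7167 − 1.9 = 8.8167; wedge = 113 − 60.1 = 52.9.
Welfare loss = ½ × 8.8167 × 52.9 = 233.20.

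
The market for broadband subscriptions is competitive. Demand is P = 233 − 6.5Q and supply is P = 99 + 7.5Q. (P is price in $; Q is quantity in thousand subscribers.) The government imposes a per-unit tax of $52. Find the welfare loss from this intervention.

$96.57 thousand

Competitive equilibrium: 233 − 6.5Q = 99 + 7.5Q → Q* = 9.5714, P* = 170.7857.
With the tax, the buyer price exceeds the seller price by 52: (233 − 6.5Q) − (99 + 7.5Q) = 52 → Q' = 5.8571.
ΔQ = 9.5714 − 5.8571 = 3.7143; the wedge equals the tax, 52.
Welfare loss = ½ × 3.7143 × 52 = $96.57 thousand.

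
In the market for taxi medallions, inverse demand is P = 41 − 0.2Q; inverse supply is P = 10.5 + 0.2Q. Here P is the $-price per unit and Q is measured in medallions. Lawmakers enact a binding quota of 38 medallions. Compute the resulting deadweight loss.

$292.61

Competitive equilibrium: 41 − 0.2Q = 10.5 + 0.2Q → Q* = 76.25, P* = 25.75.
At Q = 38: demand price = 41 − 0.2·38 = 33.4; supply price = 10.5 + 0.2·38 = 18.1.
ΔQ = 76.25 − 38 = 38.25; wedge = 33.4 − 18.1 = 15.3.
The triangle = ½ × 38.25 × 15.3 = $292.61.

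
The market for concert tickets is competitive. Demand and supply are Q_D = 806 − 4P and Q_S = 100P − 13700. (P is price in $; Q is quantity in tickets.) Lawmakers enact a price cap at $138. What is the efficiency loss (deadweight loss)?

In inverse form: demand P = 201.5 − 0.25Q, supply P = 137 + 0.01Q.
Competitive equilibrium: 201.5 − 0.25Q = 137 + 0.01Q → Q* = 248.0769, P* = 139.4808.
At the ceiling P = 138, quantity supplied = (138 − 137)/0.01 = 100.
Willingness to pay at Q' = 100: 201.5 − 0.25·100 = 176.5.
ΔQ = 248.0769 − 100 = 148.0769; wedge = 176.5 − 138 = 38.5.
Deadweight loss = ½ × 148.0769 × 38.5 = $2850.48.

$2850.48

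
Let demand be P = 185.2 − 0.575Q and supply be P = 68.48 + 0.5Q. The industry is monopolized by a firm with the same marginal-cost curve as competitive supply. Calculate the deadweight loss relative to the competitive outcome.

Competitive equilibrium: 185.2 − 0.575Q = 68.48 + 0.5Q → Q* = 108.5767, P* = 122.7684.
Marginal revenue: MR = 185.2 − 1.15Q. Set MR = MC: 185.2 − 1.15Q = 68.48 + 0.5Q → Q_m = 70.7394.
Price P_m = 185.2 − 0.575·70.7394 = 144.5248; MC(Q_m) = 68.48 + 0.5·70.7394 = 103.8497.
Competitive Q* = 108.5767, so ΔQ = 37.8373; wedge = 144.5248 − 103.8497 = 40.6751.
The triangle = ½ × 37.8373 × 40.6751 = 769.52.

769.52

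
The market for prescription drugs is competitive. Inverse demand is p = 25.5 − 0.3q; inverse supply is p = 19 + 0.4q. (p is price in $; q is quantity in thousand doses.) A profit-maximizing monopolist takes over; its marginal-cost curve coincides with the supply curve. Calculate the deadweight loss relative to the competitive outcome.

Competitive equilibrium: 25.5 − 0.3q = 19 + 0.4q → q* = 9.2857, p* = 22.7143.
Marginal revenue: MR = 25.5 − 0.6q. Set MR = MC: 25.5 − 0.6q = 19 + 0.4q → q_m = 6.5.
Price p_m = 25.5 − 0.3·6.5 = 23.55; MC(q_m) = 19 + 0.4·6.5 = 21.6.
Competitive q* = 9.2857, so Δq = 2.7857; wedge = 23.55 − 21.6 = 1.95.
The triangle = ½ × 2.7857 × 1.95 = $2.72 thousand.

$2.72 thousand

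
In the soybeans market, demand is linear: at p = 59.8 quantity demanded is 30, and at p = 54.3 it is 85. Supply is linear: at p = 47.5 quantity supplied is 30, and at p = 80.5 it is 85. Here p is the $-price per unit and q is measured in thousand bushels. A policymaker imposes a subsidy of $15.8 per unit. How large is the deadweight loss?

$178.31 thousand

Demand slope = (54.3 − 59.8)/(85 − 30) = −0.1, so p = 62.8 − 0.1q.
Supply slope = (80.5 − 47.5)/(85 − 30) = 0.6, so p = 29.5 + 0.6q.
Competitive equilibrium: 62.8 − 0.1q = 29.5 + 0.6q → q* = 47.5714, p* = 58.0429.
The subsidy lowers effective supply by 15.8: p = 13.7 + 0.6q.
New quantity: 62.8 − 0.1q = 13.7 + 0.6q → q' = 70.1429.
Overproduction Δq = 70.1429 − 47.5714 = 22.5715; wedge = subsidy = 15.8.
The triangle = ½ × 22.5715 × 15.8 = $178.31 thousand.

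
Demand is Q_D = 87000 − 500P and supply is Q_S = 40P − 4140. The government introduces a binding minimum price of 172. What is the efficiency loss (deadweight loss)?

35041.67

In inverse form: demand P = 174 − 0.002Q, supply P = 103.5 + 0.025Q.
Competitive equilibrium: 174 − 0.002Q = 103.5 + 0.025Q → Q* = 2611.1111, P* = 168.7778.
At the floor P = 172, quantity demanded = (174 − 172)/0.002 = 1000.
Sellers' marginal cost at Q' = 1000: 103.5 + 0.025·1000 = 128.5.
ΔQ = 2611.1111 − 1000 = 1611.1111; wedge = 172 − 128.5 = 43.5.
Deadweight loss = ½ × 1611.1111 × 43.5 = 35041.67.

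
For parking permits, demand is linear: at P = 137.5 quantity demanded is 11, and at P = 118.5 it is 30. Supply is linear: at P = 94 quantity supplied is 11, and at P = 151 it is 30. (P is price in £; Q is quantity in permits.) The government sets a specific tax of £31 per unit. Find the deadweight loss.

Demand slope = (118.5 − 137.5)/(30 − 11) = −1, so P = 148.5 − Q.
Supply slope = (151 − 94)/(30 − 11) = 3, so P = 61 + 3Q.
Competitive equilibrium: 148.5 − Q = 61 + 3Q → Q* = 21.875, P* = 126.625.
With the tax, the buyer price exceeds the seller price by 31: (148.5 − Q) − (61 + 3Q) = 31 → Q' = 14.125.
ΔQ = 21.875 − 14.125 = 7.75; the wedge equals the tax, 31.
Deadweight loss = ½ × 7.75 × 31 = £120.125.

£120.125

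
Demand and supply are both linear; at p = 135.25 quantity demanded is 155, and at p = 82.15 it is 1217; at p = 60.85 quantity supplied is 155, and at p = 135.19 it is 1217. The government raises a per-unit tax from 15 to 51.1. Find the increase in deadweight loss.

9942.54

Demand slope = (82.15 − 135.25)/(1217 − 155) = −0.05, so p = 143 − 0.05q.
Supply slope = (135.19 − 60.85)/(1217 − 155) = 0.07, so p = 50 + 0.07q.
Competitive equilibrium: 143 − 0.05q = 50 + 0.07q → q* = 775, p* = 104.25.
For a per-unit tax t: Δq = t/0.12, so DWL = ½·t·(t/0.12) = t²/0.24.
At t = 15: DWL = 937.5. At t = 51.1: DWL = 10880.042.
Increase = 10880.042 − 937.5 = 9942.54.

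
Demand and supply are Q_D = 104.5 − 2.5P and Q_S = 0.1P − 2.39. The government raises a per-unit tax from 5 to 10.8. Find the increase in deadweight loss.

In inverse form: demand P = 41.8 − 0.4Q, supply P = 23.9 + 10Q.
Competitive equilibrium: 41.8 − 0.4Q = 23.9 + 10Q → Q* = 1.7212, P* = 41.1115.
For a per-unit tax t: ΔQ = t/10.4, so DWL = ½·t·(t/10.4) = t²/20.8.
At t = 5: DWL = 1.202. At t = 10.8: DWL = 5.608.
Increase = 5.608 − 1.202 = 4.41.

4.41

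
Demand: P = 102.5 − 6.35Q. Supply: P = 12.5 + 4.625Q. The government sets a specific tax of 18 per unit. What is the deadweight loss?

Competitive equilibrium: 102.5 − 6.35Q = 12.5 + 4.625Q → Q* = 8.2005, P* = 50.4271.
With the tax, the buyer price exceeds the seller price by 18: (102.5 − 6.35Q) − (12.5 + 4.625Q) = 18 → Q' = 6.5604.
ΔQ = 8.2005 − 6.5604 = 1.6401; the wedge equals the tax, 18.
DWL = ½ × 1.6401 × 18 = 14.76.

14.76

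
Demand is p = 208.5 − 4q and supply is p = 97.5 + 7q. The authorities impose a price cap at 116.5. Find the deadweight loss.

299.28

Competitive equilibrium: 208.5 − 4q = 97.5 + 7q → q* = 10.0909, p* = 168.1364.
At the ceiling p = 116.5, quantity supplied = (116.5 − 97.5)/7 = 2.7143.
Willingness to pay at q' = 2.7143: 208.5 − 4·2.7143 = 197.6428.
Δq = 10.0909 − 2.7143 = 7.3766; wedge = 197.6428 − 116.5 = 81.1428.
Welfare loss = ½ × 7.3766 × 81.1428 = 299.28.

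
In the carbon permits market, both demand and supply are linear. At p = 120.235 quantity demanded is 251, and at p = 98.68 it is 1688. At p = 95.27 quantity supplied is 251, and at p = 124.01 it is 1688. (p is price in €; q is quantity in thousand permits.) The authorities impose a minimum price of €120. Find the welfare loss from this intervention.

€8516.77 thousand

Demand slope = (98.68 − 120.235)/(1688 − 251) = −0.015, so p = 124 − 0.015q.
Supply slope = (124.01 − 95.27)/(1688 − 251) = 0.02, so p = 90.25 + 0.02q.
Competitive equilibrium: 124 − 0.015q = 90.25 + 0.02q → q* = 964.28571, p* = 109.53571.
At the floor p = 120, quantity demanded = (124 − 120)/0.015 = 266.66667.
Sellers' marginal cost at q' = 266.66667: 90.25 + 0.02·266.66667 = 95.58333.
Δq = 964.28571 − 266.66667 = 697.61904; wedge = 120 − 95.58333 = 24.41667.
DWL = ½ × 697.61904 × 24.41667 = €8516.77 thousand.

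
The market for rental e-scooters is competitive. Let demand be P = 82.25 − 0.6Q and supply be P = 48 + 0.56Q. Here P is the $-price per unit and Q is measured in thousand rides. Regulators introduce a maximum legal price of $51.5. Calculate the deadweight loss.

$314.22 thousand

Competitive equilibrium: 82.25 − 0.6Q = 48 + 0.56Q → Q* = 29.5259, P* = 64.5345.
At the ceiling P = 51.5, quantity supplied = (51.5 − 48)/0.56 = 6.25.
Willingness to pay at Q' = 6.25: 82.25 − 0.6·6.25 = 78.5.
ΔQ = 29.5259 − 6.25 = 23.2759; wedge = 78.5 − 51.5 = 27.
Deadweight loss = ½ × 23.2759 × 27 = $314.22 thousand.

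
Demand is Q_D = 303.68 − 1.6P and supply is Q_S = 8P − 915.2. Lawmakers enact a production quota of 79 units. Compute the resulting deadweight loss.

173.88

In inverse form: demand P = 189.8 − 0.625Q, supply P = 114.4 + 0.125Q.
Competitive equilibrium: 189.8 − 0.625Q = 114.4 + 0.125Q → Q* = 100.5333, P* = 126.9667.
At Q = 79: demand price = 189.8 − 0.625·79 = 140.425; supply price = 114.4 + 0.125·79 = 124.275.
ΔQ = 100.5333 − 79 = 21.5333; wedge = 140.425 − 124.275 = 16.15.
The triangle = ½ × 21.5333 × 16.15 = 173.88.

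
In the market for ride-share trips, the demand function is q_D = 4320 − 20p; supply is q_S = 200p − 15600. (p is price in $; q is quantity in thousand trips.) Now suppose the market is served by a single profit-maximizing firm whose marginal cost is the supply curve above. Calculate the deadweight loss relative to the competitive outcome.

In inverse form: demand p = 216 − 0.05q, supply p = 78 + 0.005q.
Competitive equilibrium: 216 − 0.05q = 78 + 0.005q → q* = 2509.09091, p* = 90.54545.
Marginal revenue: MR = 216 − 0.1q. Set MR = MC: 216 − 0.1q = 78 + 0.005q → q_m = 1314.28571.
Price p_m = 216 − 0.05·1314.28571 = 150.28571; MC(q_m) = 78 + 0.005·1314.28571 = 84.57143.
Competitive q* = 2509.09091, so Δq = 1194.8052; wedge = 150.28571 − 84.57143 = 65.71428.
Deadweight loss = ½ × 1194.8052 × 65.71428 = $39257.88 thousand.

$39257.88 thousand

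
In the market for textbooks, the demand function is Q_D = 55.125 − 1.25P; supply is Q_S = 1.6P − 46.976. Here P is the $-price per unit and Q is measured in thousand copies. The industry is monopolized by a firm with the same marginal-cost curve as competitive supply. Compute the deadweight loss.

$9.86 thousand

In inverse form: demand P = 44.1 − 0.8Q, supply P = 29.36 + 0.625Q.
Competitive equilibrium: 44.1 − 0.8Q = 29.36 + 0.625Q → Q* = 10.3439, P* = 35.8249.
Marginal revenue: MR = 44.1 − 1.6Q. Set MR = MC: 44.1 − 1.6Q = 29.36 + 0.625Q → Q_m = 6.6247.
Price P_m = 44.1 − 0.8·6.6247 = 38.8002; MC(Q_m) = 29.36 + 0.625·6.6247 = 33.5004.
Competitive Q* = 10.3439, so ΔQ = 3.7192; wedge = 38.8002 − 33.5004 = 5.2998.
DWL = ½ × 3.7192 × 5.2998 = $9.86 thousand.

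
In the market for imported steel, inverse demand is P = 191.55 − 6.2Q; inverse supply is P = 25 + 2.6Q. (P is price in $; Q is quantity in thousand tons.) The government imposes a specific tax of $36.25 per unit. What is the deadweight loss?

$74.66 thousand

Competitive equilibrium: 191.55 − 6.2Q = 25 + 2.6Q → Q* = 18.9261, P* = 74.208.
With the tax, the buyer price exceeds the seller price by 36.25: (191.55 − 6.2Q) − (25 + 2.6Q) = 36.25 → Q' = 14.8068.
ΔQ = 18.9261 − 14.8068 = 4.1193; the wedge equals the tax, 36.25.
Deadweight loss = ½ × 4.1193 × 36.25 = $74.66 thousand.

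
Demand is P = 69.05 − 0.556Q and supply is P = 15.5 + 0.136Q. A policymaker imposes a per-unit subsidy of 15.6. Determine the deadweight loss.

Competitive equilibrium: 69.05 − 0.556Q = 15.5 + 0.136Q → Q* = 77.3844, P* = 26.0243.
The subsidy lowers effective supply by 15.6: P = 0.136Q − 0.1.
New quantity: 69.05 − 0.556Q = 0.136Q − 0.1 → Q' = 99.9277.
Overproduction ΔQ = 99.9277 − 77.3844 = 22.5433; wedge = subsidy = 15.6.
The triangle = ½ × 22.5433 × 15.6 = 175.84.

175.84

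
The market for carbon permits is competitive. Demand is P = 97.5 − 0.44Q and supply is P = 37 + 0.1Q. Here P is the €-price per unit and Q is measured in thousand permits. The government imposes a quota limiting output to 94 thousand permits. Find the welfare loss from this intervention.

€87.84 thousand

Competitive equilibrium: 97.5 − 0.44Q = 37 + 0.1Q → Q* = 112.037, P* = 48.2037.
At Q = 94: demand price = 97.5 − 0.44·94 = 56.14; supply price = 37 + 0.1·94 = 46.4.
ΔQ = 112.037 − 94 = 18.037; wedge = 56.14 − 46.4 = 9.74.
The triangle = ½ × 18.037 × 9.74 = €87.84 thousand.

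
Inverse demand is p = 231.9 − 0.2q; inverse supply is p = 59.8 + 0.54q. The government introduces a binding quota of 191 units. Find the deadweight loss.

Competitive equilibrium: 231.9 − 0.2q = 59.8 + 0.54q → q* = 232.5676, p* = 185.3865.
At q = 191: demand price = 231.9 − 0.2·191 = 193.7; supply price = 59.8 + 0.54·191 = 162.94.
Δq = 232.5676 − 191 = 41.5676; wedge = 193.7 − 162.94 = 30.76.
Deadweight loss = ½ × 41.5676 × 30.76 = 639.31.

639.31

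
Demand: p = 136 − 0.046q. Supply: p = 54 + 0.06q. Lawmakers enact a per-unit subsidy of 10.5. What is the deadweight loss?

Competitive equilibrium: 136 − 0.046q = 54 + 0.06q → q* = 773.5849, p* = 100.4151.
The subsidy lowers effective supply by 10.5: p = 43.5 + 0.06q.
New quantity: 136 − 0.046q = 43.5 + 0.06q → q' = 872.6415.
Overproduction Δq = 872.6415 − 773.5849 = 99.0566; wedge = subsidy = 10.5.
Welfare loss = ½ × 99.0566 × 10.5 = 520.05.

520.05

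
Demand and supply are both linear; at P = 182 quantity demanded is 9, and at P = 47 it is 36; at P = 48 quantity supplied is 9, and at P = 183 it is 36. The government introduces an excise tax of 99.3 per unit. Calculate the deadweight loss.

Demand slope = (47 − 182)/(36 − 9) = −5, so P = 227 − 5Q.
Supply slope = (183 − 48)/(36 − 9) = 5, so P = 3 + 5Q.
Competitive equilibrium: 227 − 5Q = 3 + 5Q → Q* = 22.4, P* = 115.
With the tax, the buyer price exceeds the seller price by 99.3: (227 − 5Q) − (3 + 5Q) = 99.3 → Q' = 12.47.
ΔQ = 22.4 − 12.47 = 9.93; the wedge equals the tax, 99.3.
The triangle = ½ × 9.93 × 99.3 = 493.02.

493.02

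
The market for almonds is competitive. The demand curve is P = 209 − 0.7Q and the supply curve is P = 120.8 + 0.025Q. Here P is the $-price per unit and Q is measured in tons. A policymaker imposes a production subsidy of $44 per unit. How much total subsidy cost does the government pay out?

$8023.17

Competitive equilibrium: 209 − 0.7Q = 120.8 + 0.025Q → Q* = 121.6552, P* = 123.8414.
The subsidy lowers effective supply by 44: P = 76.8 + 0.025Q.
New quantity: 209 − 0.7Q = 76.8 + 0.025Q → Q' = 182.3448.
Total subsidy cost = 44 × 182.3448 = $8023.17.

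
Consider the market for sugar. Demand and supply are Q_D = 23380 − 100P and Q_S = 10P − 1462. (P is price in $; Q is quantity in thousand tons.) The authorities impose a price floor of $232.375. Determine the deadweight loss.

In inverse form: demand P = 233.8 − 0.01Q, supply P = 146.2 + 0.1Q.
Competitive equilibrium: 233.8 − 0.01Q = 146.2 + 0.1Q → Q* = 796.3636, P* = 225.8364.
At the floor P = 232.375, quantity demanded = (233.8 − 232.375)/0.01 = 142.5.
Sellers' marginal cost at Q' = 142.5: 146.2 + 0.1·142.5 = 160.45.
ΔQ = 796.3636 − 142.5 = 653.8636; wedge = 232.375 − 160.45 = 71.925.
Deadweight loss = ½ × 653.8636 × 71.925 = $23514.57 thousand.

$23514.57 thousand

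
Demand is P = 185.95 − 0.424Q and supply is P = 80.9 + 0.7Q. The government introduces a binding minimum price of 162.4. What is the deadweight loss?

808.05

Competitive equilibrium: 185.95 − 0.424Q = 80.9 + 0.7Q → Q* = 93.46085, P* = 146.3226.
At the floor P = 162.4, quantity demanded = (185.95 − 162.4)/0.424 = 55.54245.
Sellers' marginal cost at Q' = 55.54245: 80.9 + 0.7·55.54245 = 119.77972.
ΔQ = 93.46085 − 55.54245 = 37.9184; wedge = 162.4 − 119.77972 = 42.62028.
The triangle = ½ × 37.9184 × 42.62028 = 808.05.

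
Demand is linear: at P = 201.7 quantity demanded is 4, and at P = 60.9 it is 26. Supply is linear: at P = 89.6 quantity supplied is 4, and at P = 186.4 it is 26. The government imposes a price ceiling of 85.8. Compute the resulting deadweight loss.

Demand slope = (60.9 − 201.7)/(26 − 4) = −6.4, so P = 227.3 − 6.4Q.
Supply slope = (186.4 − 89.6)/(26 − 4) = 4.4, so P = 72 + 4.4Q.
Competitive equilibrium: 227.3 − 6.4Q = 72 + 4.4Q → Q* = 14.37963, P* = 135.27037.
At the ceiling P = 85.8, quantity supplied = (85.8 − 72)/4.4 = 3.13636.
Willingness to pay at Q' = 3.13636: 227.3 − 6.4·3.13636 = 207.2273.
ΔQ = 14.37963 − 3.13636 = 11.24327; wedge = 207.2273 − 85.8 = 121.4273.
Deadweight loss = ½ × 11.24327 × 121.4273 = 682.62.

682.62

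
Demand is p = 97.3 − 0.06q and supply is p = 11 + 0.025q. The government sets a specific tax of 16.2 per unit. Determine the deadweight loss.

Competitive equilibrium: 97.3 − 0.06q = 11 + 0.025q → q* = 1015.2941, p* = 36.3824.
With the tax, the buyer price exceeds the seller price by 16.2: (97.3 − 0.06q) − (11 + 0.025q) = 16.2 → q' = 824.7059.
Δq = 1015.2941 − 824.7059 = 190.5882; the wedge equals the tax, 16.2.
Deadweight loss = ½ × 190.5882 × 16.2 = 1543.76.

1543.76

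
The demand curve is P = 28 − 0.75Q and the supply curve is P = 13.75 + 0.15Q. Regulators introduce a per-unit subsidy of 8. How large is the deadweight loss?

35.56

Competitive equilibrium: 28 − 0.75Q = 13.75 + 0.15Q → Q* = 15.8333, P* = 16.125.
The subsidy lowers effective supply by 8: P = 5.75 + 0.15Q.
New quantity: 28 − 0.75Q = 5.75 + 0.15Q → Q' = 24.7222.
Overproduction ΔQ = 24.7222 − 15.8333 = 8.8889; wedge = subsidy = 8.
Welfare loss = ½ × 8.8889 × 8 = 35.56.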